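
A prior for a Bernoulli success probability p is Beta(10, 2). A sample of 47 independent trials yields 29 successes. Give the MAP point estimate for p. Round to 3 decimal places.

p̂_MAP = 0.667

Prior: Beta(10, 2).
Data: 29 successes in 47 trials. The binomial likelihood contributes p^29(1−p)^18, so the posterior is Beta(10+29, 2+18) = Beta(39, 20).
For Beta(a, b) with a, b > 1 the mode is (a−1)/(a+b−2) = 38/57 ≈ 0.667.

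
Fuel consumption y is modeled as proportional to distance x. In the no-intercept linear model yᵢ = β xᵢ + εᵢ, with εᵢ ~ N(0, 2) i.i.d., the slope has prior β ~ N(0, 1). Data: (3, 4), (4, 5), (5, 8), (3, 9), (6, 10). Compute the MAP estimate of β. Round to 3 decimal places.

log p(β | y) = −Σ(yᵢ − βxᵢ)²/(2·2) − β²/(2·1) + const.
Setting the derivative to zero: Σxᵢ(yᵢ − βxᵢ)/2 − β/1 = 0, so β = Σxᵢyᵢ / (Σxᵢ² + σ²/τ²).
Σxᵢyᵢ = 3·4 + 4·5 + 5·8 + 3·9 + 6·10 = 159; Σxᵢ² = 95; σ²/τ² = 2.
β̂_MAP = 159 / (95 + 2) = 159/97 ≈ 1.639.

β̂_MAP = 1.639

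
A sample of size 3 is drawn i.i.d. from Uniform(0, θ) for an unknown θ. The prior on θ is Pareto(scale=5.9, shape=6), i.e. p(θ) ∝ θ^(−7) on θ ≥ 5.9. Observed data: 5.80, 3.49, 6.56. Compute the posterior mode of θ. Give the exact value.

The Uniform(0, θ) likelihood is θ^(−n) for θ ≥ max(xᵢ), zero otherwise. Here max(xᵢ) = 6.56.
Posterior ∝ θ^(−7) · θ^(−3) = θ^(−10) on θ ≥ max(5.9, 6.56) = 6.56.
This density is strictly decreasing in θ, so the posterior mode lies at the lower boundary of the support.

θ̂_MAP = 6.56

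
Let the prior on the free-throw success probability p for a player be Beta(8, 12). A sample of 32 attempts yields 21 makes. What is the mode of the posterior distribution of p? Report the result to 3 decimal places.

Prior: Beta(8, 12).
Data: 21 successes in 32 trials. The binomial likelihood contributes p^21(1−p)^11, so the posterior is Beta(8+21, 12+11) = Beta(29, 23).
For Beta(a, b) with a, b > 1 the mode is (a−1)/(a+b−2) = 28/50 ≈ 0.560.

p̂_MAP = 0.560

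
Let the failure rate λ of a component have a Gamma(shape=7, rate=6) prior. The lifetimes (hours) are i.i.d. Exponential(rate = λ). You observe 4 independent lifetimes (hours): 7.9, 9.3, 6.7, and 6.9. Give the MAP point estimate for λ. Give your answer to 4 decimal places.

The Exponential(rate=λ) likelihood is ∝ λ^n e^(−λΣtᵢ). Here n = 4 and Σtᵢ = 7.9 + 9.3 + 6.7 + 6.9 = 30.8.
Posterior ∝ λ^6e^(−6λ) · λ^4e^(−30.8λ) = λ^10e^(−36.8λ), i.e. Gamma(11, 36.8).
Mode = (a−1)/b = 10/36.8 ≈ 0.2717.

λ̂_MAP = 0.2717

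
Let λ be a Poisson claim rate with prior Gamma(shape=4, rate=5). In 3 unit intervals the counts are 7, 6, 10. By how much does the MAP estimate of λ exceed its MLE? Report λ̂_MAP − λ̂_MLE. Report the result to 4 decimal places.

Σxᵢ = 23. Posterior is Gamma(27, 8); MAP = (27−1)/8 = 26/8 ≈ 3.25000.
MLE = x̄ = 23/3 ≈ 7.66667.
Difference = 26/8 − 23/3 = -53/12 ≈ -4.4167.

MAP − MLE = -4.4167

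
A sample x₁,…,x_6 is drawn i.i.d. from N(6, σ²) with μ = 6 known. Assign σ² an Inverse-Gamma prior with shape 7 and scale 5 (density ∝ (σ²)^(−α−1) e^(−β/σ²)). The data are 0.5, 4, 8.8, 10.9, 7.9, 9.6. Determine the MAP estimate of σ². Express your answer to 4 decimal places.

σ̂²_MAP = 4.2123

Sum of squared deviations about the known mean: SS = (0.5−6)² + (4−6)² + (8.8−6)² + (10.9−6)² + (7.9−6)² + (9.6−6)² = 82.67.
The Normal likelihood contributes (σ²)^(−n/2) exp(−SS/(2σ²)), so the posterior is Inverse-Gamma(α + n/2, β + SS/2) = Inverse-Gamma(10, 46.335).
The mode of Inverse-Gamma(a, b) is b/(a+1) = 46.335/11 ≈ 4.2123.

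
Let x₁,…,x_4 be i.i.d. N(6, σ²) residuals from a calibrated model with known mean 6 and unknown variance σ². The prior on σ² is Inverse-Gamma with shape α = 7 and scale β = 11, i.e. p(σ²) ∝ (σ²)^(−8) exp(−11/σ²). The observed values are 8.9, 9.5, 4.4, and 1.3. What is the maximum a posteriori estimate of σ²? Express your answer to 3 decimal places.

σ̂²_MAP = 3.366

Sum of squared deviations about the known mean: SS = (8.9−6)² + (9.5−6)² + (4.4−6)² + (1.3−6)² = 45.31.
The Normal likelihood contributes (σ²)^(−n/2) exp(−SS/(2σ²)), so the posterior is Inverse-Gamma(α + n/2, β + SS/2) = Inverse-Gamma(9, 33.655).
The mode of Inverse-Gamma(a, b) is b/(a+1) = 33.655/10 ≈ 3.366.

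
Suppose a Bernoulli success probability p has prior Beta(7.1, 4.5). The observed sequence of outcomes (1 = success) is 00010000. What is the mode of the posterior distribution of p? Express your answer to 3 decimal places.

Prior: Beta(7.1, 4.5).
Data: 1 success in 8 trials (from the sequence). The binomial likelihood contributes p(1−p)^7, so the posterior is Beta(7.1+1, 4.5+7) = Beta(8.1, 11.5).
For Beta(a, b) with a, b > 1 the mode is (a−1)/(a+b−2) = 7.1/17.6 ≈ 0.403.

p̂_MAP = 0.403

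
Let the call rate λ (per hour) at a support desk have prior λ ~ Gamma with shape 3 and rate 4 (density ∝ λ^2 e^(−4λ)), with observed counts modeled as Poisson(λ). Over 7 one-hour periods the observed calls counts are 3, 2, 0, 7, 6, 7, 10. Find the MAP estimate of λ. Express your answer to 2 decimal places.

Σxᵢ = 3+2+0+7+6+7+10 = 35, with n = 7.
Posterior ∝ λ^2e^(−4λ) · λ^35e^(−7λ) = λ^37e^(−11λ), i.e. Gamma(shape=38, rate=11).
The mode of a Gamma(a, b) with a ≥ 1 (shape–rate) is (a−1)/b = 37/11 ≈ 3.36.

λ̂_MAP = 3.36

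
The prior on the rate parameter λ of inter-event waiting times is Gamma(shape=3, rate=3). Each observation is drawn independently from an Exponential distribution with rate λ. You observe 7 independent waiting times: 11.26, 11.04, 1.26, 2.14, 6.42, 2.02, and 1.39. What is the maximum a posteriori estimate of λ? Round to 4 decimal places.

λ̂_MAP = 0.2336

The Exponential(rate=λ) likelihood is ∝ λ^n e^(−λΣtᵢ). Here n = 7 and Σtᵢ = 11.26 + 11.04 + 1.26 + 2.14 + 6.42 + 2.02 + 1.39 = 35.53.
Posterior ∝ λ^2e^(−3λ) · λ^7e^(−35.53λ) = λ^9e^(−38.53λ), i.e. Gamma(10, 38.53).
Mode = (a−1)/b = 9/38.53 ≈ 0.2336.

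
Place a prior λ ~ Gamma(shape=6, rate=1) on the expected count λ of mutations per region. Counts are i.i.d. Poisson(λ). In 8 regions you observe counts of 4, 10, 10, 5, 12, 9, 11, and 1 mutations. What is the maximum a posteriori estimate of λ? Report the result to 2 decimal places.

Σxᵢ = 4+10+10+5+12+9+11+1 = 62, with n = 8.
Posterior ∝ λ^5e^(−1λ) · λ^62e^(−8λ) = λ^67e^(−9λ), i.e. Gamma(shape=68, rate=9).
The mode of a Gamma(a, b) with a ≥ 1 (shape–rate) is (a−1)/b = 67/9 ≈ 7.44.

λ̂_MAP = 7.44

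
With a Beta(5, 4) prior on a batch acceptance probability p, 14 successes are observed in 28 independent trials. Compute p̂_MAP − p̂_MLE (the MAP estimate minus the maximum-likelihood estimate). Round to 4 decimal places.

MAP − MLE = 0.0143

Posterior is Beta(19, 18); MAP = (19−1)/(37−2) = 18/35 ≈ 0.51429.
MLE ignores the prior: p̂_MLE = k/n = 14/28 ≈ 0.50000.
Difference = 18/35 − 14/28 = 1/70 ≈ 0.0143.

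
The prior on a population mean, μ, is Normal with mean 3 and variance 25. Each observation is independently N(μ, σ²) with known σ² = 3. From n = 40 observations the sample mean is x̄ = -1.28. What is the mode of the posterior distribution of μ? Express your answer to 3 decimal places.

μ̂_MAP = -1.267

n = 40, x̄ = -1.28.
For a Normal prior and Normal likelihood with known variance, the posterior is Normal; its mode equals its mean, the precision-weighted average.
Prior precision 1/σ₀² = 1/25 = 0.04; data precision n/σ² = 40/3.
μ̂ = (0.04·3 + (40/3)·(-1.28)) / (0.04 + 40/3) = (-1271/75)/(1003/75) = -1271/1003 ≈ -1.267.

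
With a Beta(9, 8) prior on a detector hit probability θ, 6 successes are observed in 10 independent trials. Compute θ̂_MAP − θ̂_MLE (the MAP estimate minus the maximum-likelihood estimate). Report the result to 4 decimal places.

Posterior is Beta(15, 12); MAP = (15−1)/(27−2) = 14/25 ≈ 0.56000.
MLE ignores the prior: θ̂_MLE = k/n = 6/10 ≈ 0.60000.
Difference = 14/25 − 6/10 = -1/25 ≈ -0.0400.

MAP − MLE = -0.0400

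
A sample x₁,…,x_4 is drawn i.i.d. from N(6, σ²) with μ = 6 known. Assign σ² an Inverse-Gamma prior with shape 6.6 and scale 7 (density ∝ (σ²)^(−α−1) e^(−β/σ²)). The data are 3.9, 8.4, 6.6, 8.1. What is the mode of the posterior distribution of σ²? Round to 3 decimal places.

Sum of squared deviations about the known mean: SS = (3.9−6)² + (8.4−6)² + (6.6−6)² + (8.1−6)² = 14.94.
The Normal likelihood contributes (σ²)^(−n/2) exp(−SS/(2σ²)), so the posterior is Inverse-Gamma(α + n/2, β + SS/2) = Inverse-Gamma(8.6, 14.47).
The mode of Inverse-Gamma(a, b) is b/(a+1) = 14.47/9.6 ≈ 1.507.

σ̂²_MAP = 1.507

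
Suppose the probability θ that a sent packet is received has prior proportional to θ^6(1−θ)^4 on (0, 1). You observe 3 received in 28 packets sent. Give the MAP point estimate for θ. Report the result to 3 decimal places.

The prior density ∝ θ^6(1−θ)^4 is the kernel of Beta(7, 5).
Data: 3 successes in 28 trials. The binomial likelihood contributes θ^3(1−θ)^25, so the posterior is Beta(7+3, 5+25) = Beta(10, 30).
For Beta(a, b) with a, b > 1 the mode is (a−1)/(a+b−2) = 9/38 ≈ 0.237.

θ̂_MAP = 0.237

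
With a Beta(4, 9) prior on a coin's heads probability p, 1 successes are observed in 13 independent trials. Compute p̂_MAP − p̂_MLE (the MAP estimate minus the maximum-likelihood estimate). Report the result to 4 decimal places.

Posterior is Beta(5, 21); MAP = (5−1)/(26−2) = 4/24 ≈ 0.16667.
MLE ignores the prior: p̂_MLE = k/n = 1/13 ≈ 0.07692.
Difference = 4/24 − 1/13 = 7/78 ≈ 0.0897.

MAP − MLE = 0.0897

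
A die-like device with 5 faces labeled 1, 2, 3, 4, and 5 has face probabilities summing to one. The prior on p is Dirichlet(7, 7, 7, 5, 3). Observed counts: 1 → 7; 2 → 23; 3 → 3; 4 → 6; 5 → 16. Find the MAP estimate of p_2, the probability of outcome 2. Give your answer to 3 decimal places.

MAP estimate: 0.367

The posterior is Dirichlet(αᵢ + nᵢ) = Dirichlet(14, 30, 10, 11, 19).
For a Dirichlet(a₁,…,a_K) with all aᵢ > 1, the mode has j-th component (aⱼ − 1)/(Σaᵢ − K).
Here Σaᵢ = 84 and K = 5, so p_2 = (30 − 1)/(84 − 5) = 29/79 ≈ 0.367.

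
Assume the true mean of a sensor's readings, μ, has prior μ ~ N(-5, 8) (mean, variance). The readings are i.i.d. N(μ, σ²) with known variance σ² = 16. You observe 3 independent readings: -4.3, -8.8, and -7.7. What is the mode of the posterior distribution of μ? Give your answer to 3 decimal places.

n = 3; x̄ = ((-4.3) + (-8.8) + (-7.7))/3 = -20.8/3 = -104/15 ≈ -6.9333.
For a Normal prior and Normal likelihood with known variance, the posterior is Normal; its mode equals its mean, the precision-weighted average.
Prior precision 1/σ₀² = 1/8 = 0.125; data precision n/σ² = 3/16 = 0.1875.
μ̂ = (0.125·(-5) + 0.1875·(-104/15)) / (0.125 + 0.1875) = (-1.925)/0.3125 = -6.160.

μ̂_MAP = -6.160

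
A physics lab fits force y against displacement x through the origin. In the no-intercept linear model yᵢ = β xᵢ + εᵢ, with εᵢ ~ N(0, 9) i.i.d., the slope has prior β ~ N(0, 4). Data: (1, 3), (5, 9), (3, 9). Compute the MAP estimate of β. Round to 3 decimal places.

β̂_MAP = 2.013

log p(β | y) = −Σ(yᵢ − βxᵢ)²/(2·9) − β²/(2·4) + const.
Setting the derivative to zero: Σxᵢ(yᵢ − βxᵢ)/9 − β/4 = 0, so β = Σxᵢyᵢ / (Σxᵢ² + σ²/τ²).
Σxᵢyᵢ = 1·3 + 5·9 + 3·9 = 75; Σxᵢ² = 35; σ²/τ² = 2.25.
β̂_MAP = 75 / (35 + 2.25) = 75/37.25 ≈ 2.013.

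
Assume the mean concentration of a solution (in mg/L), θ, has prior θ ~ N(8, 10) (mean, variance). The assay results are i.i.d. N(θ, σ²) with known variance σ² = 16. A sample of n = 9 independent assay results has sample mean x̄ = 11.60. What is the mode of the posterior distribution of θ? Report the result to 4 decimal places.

n = 9, x̄ = 11.60.
For a Normal prior and Normal likelihood with known variance, the posterior is Normal; its mode equals its mean, the precision-weighted average.
Prior precision 1/σ₀² = 1/10 = 0.1; data precision n/σ² = 9/16 = 0.5625.
θ̂ = (0.1·8 + 0.5625·11.6) / (0.1 + 0.5625) = 7.325/0.6625 = 586/53 ≈ 11.0566.

θ̂_MAP = 11.0566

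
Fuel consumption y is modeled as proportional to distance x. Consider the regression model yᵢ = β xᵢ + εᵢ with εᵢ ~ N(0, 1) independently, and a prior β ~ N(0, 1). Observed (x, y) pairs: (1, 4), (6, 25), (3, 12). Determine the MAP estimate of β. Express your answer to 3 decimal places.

β̂_MAP = 4.043

log p(β | y) = −Σ(yᵢ − βxᵢ)²/(2·1) − β²/(2·1) + const.
Setting the derivative to zero: Σxᵢ(yᵢ − βxᵢ)/1 − β/1 = 0, so β = Σxᵢyᵢ / (Σxᵢ² + σ²/τ²).
Σxᵢyᵢ = 1·4 + 6·25 + 3·12 = 190; Σxᵢ² = 46; σ²/τ² = 1.
β̂_MAP = 190 / (46 + 1) = 190/47 ≈ 4.043.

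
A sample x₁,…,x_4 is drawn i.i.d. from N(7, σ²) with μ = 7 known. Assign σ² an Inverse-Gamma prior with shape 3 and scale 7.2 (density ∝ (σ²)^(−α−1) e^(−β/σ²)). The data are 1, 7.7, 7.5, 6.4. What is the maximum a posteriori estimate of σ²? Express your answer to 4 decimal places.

σ̂²_MAP = 4.2917

Sum of squared deviations about the known mean: SS = (1−7)² + (7.7−7)² + (7.5−7)² + (6.4−7)² = 37.1.
The Normal likelihood contributes (σ²)^(−n/2) exp(−SS/(2σ²)), so the posterior is Inverse-Gamma(α + n/2, β + SS/2) = Inverse-Gamma(5, 25.75).
The mode of Inverse-Gamma(a, b) is b/(a+1) = 25.75/6 ≈ 4.2917.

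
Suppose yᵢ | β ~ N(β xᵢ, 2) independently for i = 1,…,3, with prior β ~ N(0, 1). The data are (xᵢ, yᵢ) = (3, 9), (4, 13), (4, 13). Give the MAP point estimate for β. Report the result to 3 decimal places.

β̂_MAP = 3.047

log p(β | y) = −Σ(yᵢ − βxᵢ)²/(2·2) − β²/(2·1) + const.
Setting the derivative to zero: Σxᵢ(yᵢ − βxᵢ)/2 − β/1 = 0, so β = Σxᵢyᵢ / (Σxᵢ² + σ²/τ²).
Σxᵢyᵢ = 3·9 + 4·13 + 4·13 = 131; Σxᵢ² = 41; σ²/τ² = 2.
β̂_MAP = 131 / (41 + 2) = 131/43 ≈ 3.047.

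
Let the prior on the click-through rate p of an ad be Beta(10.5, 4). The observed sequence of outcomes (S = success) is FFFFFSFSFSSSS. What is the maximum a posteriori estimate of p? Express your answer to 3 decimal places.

p̂_MAP = 0.608

Prior: Beta(10.5, 4).
Data: 6 successes in 13 trials (from the sequence). The binomial likelihood contributes p^6(1−p)^7, so the posterior is Beta(10.5+6, 4+7) = Beta(16.5, 11).
For Beta(a, b) with a, b > 1 the mode is (a−1)/(a+b−2) = 15.5/25.5 ≈ 0.608.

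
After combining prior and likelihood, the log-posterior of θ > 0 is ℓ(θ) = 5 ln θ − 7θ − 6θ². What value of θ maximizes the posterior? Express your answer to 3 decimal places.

θ̂_MAP = 0.417

ℓ'(θ) = 5/θ − 7 − 12θ. Setting this to zero and multiplying by θ: 12θ² + 7θ − 5 = 0.
θ = (−7 + √(7² + 4·12·5)) / (2·12) = (−7 + √289) / 24 = (−7 + 17)/24 = 5/12.
ℓ''(θ) = −5/θ² − 12 < 0, confirming a maximum.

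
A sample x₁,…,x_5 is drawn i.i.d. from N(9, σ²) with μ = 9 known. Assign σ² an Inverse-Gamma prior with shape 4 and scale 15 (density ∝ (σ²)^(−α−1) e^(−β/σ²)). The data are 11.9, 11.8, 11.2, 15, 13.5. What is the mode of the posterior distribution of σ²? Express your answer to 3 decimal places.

σ̂²_MAP = 7.156

Sum of squared deviations about the known mean: SS = (11.9−9)² + (11.8−9)² + (11.2−9)² + (15−9)² + (13.5−9)² = 77.34.
The Normal likelihood contributes (σ²)^(−n/2) exp(−SS/(2σ²)), so the posterior is Inverse-Gamma(α + n/2, β + SS/2) = Inverse-Gamma(6.5, 53.67).
The mode of Inverse-Gamma(a, b) is b/(a+1) = 53.67/7.5 ≈ 7.156.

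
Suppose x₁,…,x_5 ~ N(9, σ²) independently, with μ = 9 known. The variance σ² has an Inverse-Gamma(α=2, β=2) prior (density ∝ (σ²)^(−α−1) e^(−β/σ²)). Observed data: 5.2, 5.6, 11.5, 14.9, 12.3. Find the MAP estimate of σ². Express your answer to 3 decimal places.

σ̂²_MAP = 7.450

Sum of squared deviations about the known mean: SS = (5.2−9)² + (5.6−9)² + (11.5−9)² + (14.9−9)² + (12.3−9)² = 77.95.
The Normal likelihood contributes (σ²)^(−n/2) exp(−SS/(2σ²)), so the posterior is Inverse-Gamma(α + n/2, β + SS/2) = Inverse-Gamma(4.5, 40.975).
The mode of Inverse-Gamma(a, b) is b/(a+1) = 40.975/5.5 ≈ 7.450.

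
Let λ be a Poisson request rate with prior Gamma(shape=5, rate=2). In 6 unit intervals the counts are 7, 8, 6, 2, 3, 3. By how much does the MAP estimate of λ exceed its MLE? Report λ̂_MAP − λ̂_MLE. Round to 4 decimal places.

Σxᵢ = 29. Posterior is Gamma(34, 8); MAP = (34−1)/8 = 33/8 ≈ 4.12500.
MLE = x̄ = 29/6 ≈ 4.83333.
Difference = 33/8 − 29/6 = -17/24 ≈ -0.7083.

MAP − MLE = -0.7083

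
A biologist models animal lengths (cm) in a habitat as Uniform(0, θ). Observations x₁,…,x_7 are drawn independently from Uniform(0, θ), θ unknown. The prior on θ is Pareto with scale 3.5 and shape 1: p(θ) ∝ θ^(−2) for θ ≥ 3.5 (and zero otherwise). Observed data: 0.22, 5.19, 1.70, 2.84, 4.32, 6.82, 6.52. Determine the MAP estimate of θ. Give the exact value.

θ̂_MAP = 6.82

The Uniform(0, θ) likelihood is θ^(−n) for θ ≥ max(xᵢ), zero otherwise. Here max(xᵢ) = 6.82.
Posterior ∝ θ^(−2) · θ^(−7) = θ^(−9) on θ ≥ max(3.5, 6.82) = 6.82.
This density is strictly decreasing in θ, so the posterior mode lies at the lower boundary of the support.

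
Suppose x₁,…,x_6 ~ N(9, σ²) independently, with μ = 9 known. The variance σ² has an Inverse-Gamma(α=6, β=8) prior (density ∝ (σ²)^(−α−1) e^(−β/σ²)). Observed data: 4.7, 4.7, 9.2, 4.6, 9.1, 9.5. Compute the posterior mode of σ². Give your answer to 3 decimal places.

Sum of squared deviations about the known mean: SS = (4.7−9)² + (4.7−9)² + (9.2−9)² + (4.6−9)² + (9.1−9)² + (9.5−9)² = 56.64.
The Normal likelihood contributes (σ²)^(−n/2) exp(−SS/(2σ²)), so the posterior is Inverse-Gamma(α + n/2, β + SS/2) = Inverse-Gamma(9, 36.32).
The mode of Inverse-Gamma(a, b) is b/(a+1) = 36.32/10 ≈ 3.632.

σ̂²_MAP = 3.632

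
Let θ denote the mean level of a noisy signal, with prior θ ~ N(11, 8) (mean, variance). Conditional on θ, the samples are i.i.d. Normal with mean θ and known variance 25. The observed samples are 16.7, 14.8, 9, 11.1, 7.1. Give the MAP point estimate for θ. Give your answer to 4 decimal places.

θ̂_MAP = 11.4554

n = 5; x̄ = (16.7 + 14.8 + 9 + 11.1 + 7.1)/5 = 58.7/5 = 11.74.
For a Normal prior and Normal likelihood with known variance, the posterior is Normal; its mode equals its mean, the precision-weighted average.
Prior precision 1/σ₀² = 1/8 = 0.125; data precision n/σ² = 5/25 = 0.2.
θ̂ = (0.125·11 + 0.2·11.74) / (0.125 + 0.2) = 3.723/0.325 = 3723/325 ≈ 11.4554.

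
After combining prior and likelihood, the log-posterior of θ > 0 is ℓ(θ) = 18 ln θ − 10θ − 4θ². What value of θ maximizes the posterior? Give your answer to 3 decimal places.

θ̂_MAP = 1.000

ℓ'(θ) = 18/θ − 10 − 8θ. Setting this to zero and multiplying by θ: 8θ² + 10θ − 18 = 0.
θ = (−10 + √(10² + 4·8·18)) / (2·8) = (−10 + √676) / 16 = (−10 + 26)/16 = 1.
ℓ''(θ) = −18/θ² − 8 < 0, confirming a maximum.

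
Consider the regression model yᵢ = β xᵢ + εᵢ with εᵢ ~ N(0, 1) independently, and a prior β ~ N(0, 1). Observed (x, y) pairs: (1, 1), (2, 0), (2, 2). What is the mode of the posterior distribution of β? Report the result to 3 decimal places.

log p(β | y) = −Σ(yᵢ − βxᵢ)²/(2·1) − β²/(2·1) + const.
Setting the derivative to zero: Σxᵢ(yᵢ − βxᵢ)/1 − β/1 = 0, so β = Σxᵢyᵢ / (Σxᵢ² + σ²/τ²).
Σxᵢyᵢ = 1·1 + 2·0 + 2·2 = 5; Σxᵢ² = 9; σ²/τ² = 1.
β̂_MAP = 5 / (9 + 1) = 5/10 ≈ 0.500.

β̂_MAP = 0.500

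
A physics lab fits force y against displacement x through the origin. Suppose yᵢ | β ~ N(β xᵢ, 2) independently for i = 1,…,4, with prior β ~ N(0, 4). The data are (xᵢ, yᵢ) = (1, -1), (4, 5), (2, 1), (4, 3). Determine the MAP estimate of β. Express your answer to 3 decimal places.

log p(β | y) = −Σ(yᵢ − βxᵢ)²/(2·2) − β²/(2·4) + const.
Setting the derivative to zero: Σxᵢ(yᵢ − βxᵢ)/2 − β/4 = 0, so β = Σxᵢyᵢ / (Σxᵢ² + σ²/τ²).
Σxᵢyᵢ = 1·(-1) + 4·5 + 2·1 + 4·3 = 33; Σxᵢ² = 37; σ²/τ² = 0.5.
β̂_MAP = 33 / (37 + 0.5) = 33/37.5 ≈ 0.880.

β̂_MAP = 0.880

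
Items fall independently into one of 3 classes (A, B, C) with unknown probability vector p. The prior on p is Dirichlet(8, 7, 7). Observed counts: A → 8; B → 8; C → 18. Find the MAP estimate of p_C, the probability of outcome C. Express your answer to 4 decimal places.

The posterior is Dirichlet(αᵢ + nᵢ) = Dirichlet(16, 15, 25).
For a Dirichlet(a₁,…,a_K) with all aᵢ > 1, the mode has j-th component (aⱼ − 1)/(Σaᵢ − K).
Here Σaᵢ = 56 and K = 3, so p_C = (25 − 1)/(56 − 3) = 24/53 ≈ 0.4528.

MAP estimate of p_C = 0.4528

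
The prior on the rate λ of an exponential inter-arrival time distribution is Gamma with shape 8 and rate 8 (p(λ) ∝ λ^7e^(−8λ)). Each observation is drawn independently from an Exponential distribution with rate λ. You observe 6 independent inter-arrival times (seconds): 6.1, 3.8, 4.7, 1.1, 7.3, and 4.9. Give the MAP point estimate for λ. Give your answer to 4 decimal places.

The Exponential(rate=λ) likelihood is ∝ λ^n e^(−λΣtᵢ). Here n = 6 and Σtᵢ = 6.1 + 3.8 + 4.7 + 1.1 + 7.3 + 4.9 = 27.9.
Posterior ∝ λ^7e^(−8λ) · λ^6e^(−27.9λ) = λ^13e^(−35.9λ), i.e. Gamma(14, 35.9).
Mode = (a−1)/b = 13/35.9 ≈ 0.3621.

λ̂_MAP = 0.3621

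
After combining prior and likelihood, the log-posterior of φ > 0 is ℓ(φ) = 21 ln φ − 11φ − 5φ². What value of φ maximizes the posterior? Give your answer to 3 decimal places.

φ̂_MAP = 1.000

ℓ'(φ) = 21/φ − 11 − 10φ. Setting this to zero and multiplying by φ: 10φ² + 11φ − 21 = 0.
φ = (−11 + √(11² + 4·10·21)) / (2·10) = (−11 + √961) / 20 = (−11 + 31)/20 = 1.
ℓ''(φ) = −21/φ² − 10 < 0, confirming a maximum.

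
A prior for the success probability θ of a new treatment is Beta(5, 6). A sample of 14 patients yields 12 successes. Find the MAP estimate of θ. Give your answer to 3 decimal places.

θ̂_MAP = 0.696

Prior: Beta(5, 6).
Data: 12 successes in 14 trials. The binomial likelihood contributes θ^12(1−θ)^2, so the posterior is Beta(5+12, 6+2) = Beta(17, 8).
For Beta(a, b) with a, b > 1 the mode is (a−1)/(a+b−2) = 16/23 ≈ 0.696.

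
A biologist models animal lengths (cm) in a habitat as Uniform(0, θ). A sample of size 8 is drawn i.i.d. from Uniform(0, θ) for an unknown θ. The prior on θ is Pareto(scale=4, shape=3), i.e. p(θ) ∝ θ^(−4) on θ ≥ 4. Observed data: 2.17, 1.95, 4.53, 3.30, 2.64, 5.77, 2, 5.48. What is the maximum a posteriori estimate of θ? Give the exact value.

θ̂_MAP = 5.77

The Uniform(0, θ) likelihood is θ^(−n) for θ ≥ max(xᵢ), zero otherwise. Here max(xᵢ) = 5.77.
Posterior ∝ θ^(−4) · θ^(−8) = θ^(−12) on θ ≥ max(4, 5.77) = 5.77.
This density is strictly decreasing in θ, so the posterior mode lies at the lower boundary of the support.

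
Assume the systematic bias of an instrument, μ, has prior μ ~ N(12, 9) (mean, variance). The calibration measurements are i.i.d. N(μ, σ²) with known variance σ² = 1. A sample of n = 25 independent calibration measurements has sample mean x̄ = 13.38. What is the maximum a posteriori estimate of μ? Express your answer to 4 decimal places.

μ̂_MAP = 13.3739

n = 25, x̄ = 13.38.
For a Normal prior and Normal likelihood with known variance, the posterior is Normal; its mode equals its mean, the precision-weighted average.
Prior precision 1/σ₀² = 1/9; data precision n/σ² = 25/1 = 25.
μ̂ = ((1/9)·12 + 25·13.38) / (1/9 + 25) = (2015/6)/(226/9) = 6045/452 ≈ 13.3739.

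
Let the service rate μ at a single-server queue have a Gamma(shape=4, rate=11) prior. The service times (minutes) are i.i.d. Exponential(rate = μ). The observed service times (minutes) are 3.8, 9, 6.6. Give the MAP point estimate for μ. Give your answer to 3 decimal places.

μ̂_MAP = 0.197

The Exponential(rate=μ) likelihood is ∝ μ^n e^(−μΣtᵢ). Here n = 3 and Σtᵢ = 3.8 + 9 + 6.6 = 19.4.
Posterior ∝ μ^3e^(−11μ) · μ^3e^(−19.4μ) = μ^6e^(−30.4μ), i.e. Gamma(7, 30.4).
Mode = (a−1)/b = 6/30.4 ≈ 0.197.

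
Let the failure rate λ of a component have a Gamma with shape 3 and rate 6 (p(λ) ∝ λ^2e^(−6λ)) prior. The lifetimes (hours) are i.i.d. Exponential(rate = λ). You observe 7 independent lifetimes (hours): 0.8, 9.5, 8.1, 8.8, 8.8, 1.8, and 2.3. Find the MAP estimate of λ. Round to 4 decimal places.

λ̂_MAP = 0.1952

The Exponential(rate=λ) likelihood is ∝ λ^n e^(−λΣtᵢ). Here n = 7 and Σtᵢ = 0.8 + 9.5 + 8.1 + 8.8 + 8.8 + 1.8 + 2.3 = 40.1.
Posterior ∝ λ^2e^(−6λ) · λ^7e^(−40.1λ) = λ^9e^(−46.1λ), i.e. Gamma(10, 46.1).
Mode = (a−1)/b = 9/46.1 ≈ 0.1952.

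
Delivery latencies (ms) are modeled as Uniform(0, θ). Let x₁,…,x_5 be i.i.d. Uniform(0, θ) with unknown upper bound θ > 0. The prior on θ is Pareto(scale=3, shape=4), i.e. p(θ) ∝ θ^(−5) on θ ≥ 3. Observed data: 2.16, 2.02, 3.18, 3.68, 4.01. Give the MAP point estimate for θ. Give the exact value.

The Uniform(0, θ) likelihood is θ^(−n) for θ ≥ max(xᵢ), zero otherwise. Here max(xᵢ) = 4.01.
Posterior ∝ θ^(−5) · θ^(−5) = θ^(−10) on θ ≥ max(3, 4.01) = 4.01.
This density is strictly decreasing in θ, so the posterior mode lies at the lower boundary of the support.

θ̂_MAP = 4.01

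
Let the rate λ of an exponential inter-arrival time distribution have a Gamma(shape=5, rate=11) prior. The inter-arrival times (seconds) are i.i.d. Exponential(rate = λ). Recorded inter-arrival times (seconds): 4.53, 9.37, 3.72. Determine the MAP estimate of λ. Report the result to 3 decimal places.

The Exponential(rate=λ) likelihood is ∝ λ^n e^(−λΣtᵢ). Here n = 3 and Σtᵢ = 4.53 + 9.37 + 3.72 = 17.62.
Posterior ∝ λ^4e^(−11λ) · λ^3e^(−17.62λ) = λ^7e^(−28.62λ), i.e. Gamma(8, 28.62).
Mode = (a−1)/b = 7/28.62 ≈ 0.245.

λ̂_MAP = 0.245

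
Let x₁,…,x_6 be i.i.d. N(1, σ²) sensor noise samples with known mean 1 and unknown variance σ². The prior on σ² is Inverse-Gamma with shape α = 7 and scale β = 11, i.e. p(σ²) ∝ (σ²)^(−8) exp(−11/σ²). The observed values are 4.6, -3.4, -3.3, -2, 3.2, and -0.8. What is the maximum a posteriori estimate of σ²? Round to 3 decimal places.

Sum of squared deviations about the known mean: SS = (4.6−1)² + (-3.4−1)² + (-3.3−1)² + (-2−1)² + (3.2−1)² + (-0.8−1)² = 67.89.
The Normal likelihood contributes (σ²)^(−n/2) exp(−SS/(2σ²)), so the posterior is Inverse-Gamma(α + n/2, β + SS/2) = Inverse-Gamma(10, 44.945).
The mode of Inverse-Gamma(a, b) is b/(a+1) = 44.945/11 ≈ 4.086.

σ̂²_MAP = 4.086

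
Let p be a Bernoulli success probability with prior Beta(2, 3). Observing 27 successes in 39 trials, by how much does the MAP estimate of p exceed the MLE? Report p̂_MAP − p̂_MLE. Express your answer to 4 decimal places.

MAP − MLE = -0.0256

Posterior is Beta(29, 15); MAP = (29−1)/(44−2) = 28/42 ≈ 0.66667.
MLE ignores the prior: p̂_MLE = k/n = 27/39 ≈ 0.69231.
Difference = 28/42 − 27/39 = -1/39 ≈ -0.0256.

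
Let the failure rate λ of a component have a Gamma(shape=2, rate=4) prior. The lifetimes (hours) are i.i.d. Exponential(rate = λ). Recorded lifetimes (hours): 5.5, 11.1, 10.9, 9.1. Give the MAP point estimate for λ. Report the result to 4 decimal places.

The Exponential(rate=λ) likelihood is ∝ λ^n e^(−λΣtᵢ). Here n = 4 and Σtᵢ = 5.5 + 11.1 + 10.9 + 9.1 = 36.6.
Posterior ∝ λe^(−4λ) · λ^4e^(−36.6λ) = λ^5e^(−40.6λ), i.e. Gamma(6, 40.6).
Mode = (a−1)/b = 5/40.6 ≈ 0.1232.

λ̂_MAP = 0.1232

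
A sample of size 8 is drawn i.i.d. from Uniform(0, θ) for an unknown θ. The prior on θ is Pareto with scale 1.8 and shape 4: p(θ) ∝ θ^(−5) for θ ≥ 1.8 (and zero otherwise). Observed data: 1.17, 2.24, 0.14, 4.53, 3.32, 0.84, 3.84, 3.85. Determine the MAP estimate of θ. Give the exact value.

The Uniform(0, θ) likelihood is θ^(−n) for θ ≥ max(xᵢ), zero otherwise. Here max(xᵢ) = 4.53.
Posterior ∝ θ^(−5) · θ^(−8) = θ^(−13) on θ ≥ max(1.8, 4.53) = 4.53.
This density is strictly decreasing in θ, so the posterior mode lies at the lower boundary of the support.

θ̂_MAP = 4.53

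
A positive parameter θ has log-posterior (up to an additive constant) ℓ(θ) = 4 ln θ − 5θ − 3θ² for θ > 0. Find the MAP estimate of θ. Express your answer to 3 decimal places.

θ̂_MAP = 0.500

ℓ'(θ) = 4/θ − 5 − 6θ. Setting this to zero and multiplying by θ: 6θ² + 5θ − 4 = 0.
θ = (−5 + √(5² + 4·6·4)) / (2·6) = (−5 + √121) / 12 = (−5 + 11)/12 = 1/2.
ℓ''(θ) = −4/θ² − 6 < 0, confirming a maximum.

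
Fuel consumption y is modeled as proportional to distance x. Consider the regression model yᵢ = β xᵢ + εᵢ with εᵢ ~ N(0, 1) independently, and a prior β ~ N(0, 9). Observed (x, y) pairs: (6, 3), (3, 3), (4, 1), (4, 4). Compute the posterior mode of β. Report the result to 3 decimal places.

β̂_MAP = 0.610

log p(β | y) = −Σ(yᵢ − βxᵢ)²/(2·1) − β²/(2·9) + const.
Setting the derivative to zero: Σxᵢ(yᵢ − βxᵢ)/1 − β/9 = 0, so β = Σxᵢyᵢ / (Σxᵢ² + σ²/τ²).
Σxᵢyᵢ = 6·3 + 3·3 + 4·1 + 4·4 = 47; Σxᵢ² = 77; σ²/τ² = 1/9.
β̂_MAP = 47 / (77 + 1/9) = 47/(694/9) = 423/694 ≈ 0.610.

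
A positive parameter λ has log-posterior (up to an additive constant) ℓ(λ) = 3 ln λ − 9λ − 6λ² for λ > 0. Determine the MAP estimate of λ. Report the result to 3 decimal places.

ℓ'(λ) = 3/λ − 9 − 12λ. Setting this to zero and multiplying by λ: 12λ² + 9λ − 3 = 0.
λ = (−9 + √(9² + 4·12·3)) / (2·12) = (−9 + √225) / 24 = (−9 + 15)/24 = 1/4.
ℓ''(λ) = −3/λ² − 12 < 0, confirming a maximum.

λ̂_MAP = 0.250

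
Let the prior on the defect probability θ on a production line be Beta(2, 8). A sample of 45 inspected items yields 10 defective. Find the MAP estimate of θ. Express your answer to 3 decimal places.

Prior: Beta(2, 8).
Data: 10 successes in 45 trials. The binomial likelihood contributes θ^10(1−θ)^35, so the posterior is Beta(2+10, 8+35) = Beta(12, 43).
For Beta(a, b) with a, b > 1 the mode is (a−1)/(a+b−2) = 11/53 ≈ 0.208.

θ̂_MAP = 0.208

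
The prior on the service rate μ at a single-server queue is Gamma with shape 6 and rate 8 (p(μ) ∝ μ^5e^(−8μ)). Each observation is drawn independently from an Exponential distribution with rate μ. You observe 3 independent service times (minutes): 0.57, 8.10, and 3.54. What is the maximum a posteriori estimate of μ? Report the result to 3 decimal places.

The Exponential(rate=μ) likelihood is ∝ μ^n e^(−μΣtᵢ). Here n = 3 and Σtᵢ = 0.57 + 8.10 + 3.54 = 12.21.
Posterior ∝ μ^5e^(−8μ) · μ^3e^(−12.21μ) = μ^8e^(−20.21μ), i.e. Gamma(9, 20.21).
Mode = (a−1)/b = 8/20.21 ≈ 0.396.

μ̂_MAP = 0.396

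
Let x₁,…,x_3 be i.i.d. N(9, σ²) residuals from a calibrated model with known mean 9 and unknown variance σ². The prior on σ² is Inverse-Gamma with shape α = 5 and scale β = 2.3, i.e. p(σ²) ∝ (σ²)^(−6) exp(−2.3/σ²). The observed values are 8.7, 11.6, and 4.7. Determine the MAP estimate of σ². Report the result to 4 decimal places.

σ̂²_MAP = 1.9960

Sum of squared deviations about the known mean: SS = (8.7−9)² + (11.6−9)² + (4.7−9)² = 25.34.
The Normal likelihood contributes (σ²)^(−n/2) exp(−SS/(2σ²)), so the posterior is Inverse-Gamma(α + n/2, β + SS/2) = Inverse-Gamma(6.5, 14.97).
The mode of Inverse-Gamma(a, b) is b/(a+1) = 14.97/7.5 ≈ 1.9960.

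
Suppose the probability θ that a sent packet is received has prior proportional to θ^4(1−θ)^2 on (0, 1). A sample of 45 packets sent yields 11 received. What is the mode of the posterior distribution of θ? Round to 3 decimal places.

The prior density ∝ θ^4(1−θ)^2 is the kernel of Beta(5, 3).
Data: 11 successes in 45 trials. The binomial likelihood contributes θ^11(1−θ)^34, so the posterior is Beta(5+11, 3+34) = Beta(16, 37).
For Beta(a, b) with a, b > 1 the mode is (a−1)/(a+b−2) = 15/51 ≈ 0.294.

θ̂_MAP = 0.294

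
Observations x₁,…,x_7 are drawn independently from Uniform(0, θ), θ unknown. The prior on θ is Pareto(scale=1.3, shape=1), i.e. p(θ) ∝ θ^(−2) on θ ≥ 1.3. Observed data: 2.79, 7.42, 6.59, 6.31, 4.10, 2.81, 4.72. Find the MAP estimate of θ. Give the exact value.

The Uniform(0, θ) likelihood is θ^(−n) for θ ≥ max(xᵢ), zero otherwise. Here max(xᵢ) = 7.42.
Posterior ∝ θ^(−2) · θ^(−7) = θ^(−9) on θ ≥ max(1.3, 7.42) = 7.42.
This density is strictly decreasing in θ, so the posterior mode lies at the lower boundary of the support.

θ̂_MAP = 7.42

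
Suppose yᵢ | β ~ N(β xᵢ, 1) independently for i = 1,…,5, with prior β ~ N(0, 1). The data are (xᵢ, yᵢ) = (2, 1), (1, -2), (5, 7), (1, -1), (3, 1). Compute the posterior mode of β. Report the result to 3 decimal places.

β̂_MAP = 0.902

log p(β | y) = −Σ(yᵢ − βxᵢ)²/(2·1) − β²/(2·1) + const.
Setting the derivative to zero: Σxᵢ(yᵢ − βxᵢ)/1 − β/1 = 0, so β = Σxᵢyᵢ / (Σxᵢ² + σ²/τ²).
Σxᵢyᵢ = 2·1 + 1·(-2) + 5·7 + 1·(-1) + 3·1 = 37; Σxᵢ² = 40; σ²/τ² = 1.
β̂_MAP = 37 / (40 + 1) = 37/41 ≈ 0.902.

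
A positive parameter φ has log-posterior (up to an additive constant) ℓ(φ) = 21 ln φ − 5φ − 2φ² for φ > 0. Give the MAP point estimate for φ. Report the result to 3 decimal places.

φ̂_MAP = 1.750

ℓ'(φ) = 21/φ − 5 − 4φ. Setting this to zero and multiplying by φ: 4φ² + 5φ − 21 = 0.
φ = (−5 + √(5² + 4·4·21)) / (2·4) = (−5 + √361) / 8 = (−5 + 19)/8 = 7/4.
ℓ''(φ) = −21/φ² − 4 < 0, confirming a maximum.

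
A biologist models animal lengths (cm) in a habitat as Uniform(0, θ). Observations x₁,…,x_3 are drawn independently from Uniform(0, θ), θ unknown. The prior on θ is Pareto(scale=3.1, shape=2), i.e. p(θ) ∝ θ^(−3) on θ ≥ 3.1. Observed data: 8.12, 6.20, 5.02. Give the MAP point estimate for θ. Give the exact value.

The Uniform(0, θ) likelihood is θ^(−n) for θ ≥ max(xᵢ), zero otherwise. Here max(xᵢ) = 8.12.
Posterior ∝ θ^(−3) · θ^(−3) = θ^(−6) on θ ≥ max(3.1, 8.12) = 8.12.
This density is strictly decreasing in θ, so the posterior mode lies at the lower boundary of the support.

θ̂_MAP = 8.12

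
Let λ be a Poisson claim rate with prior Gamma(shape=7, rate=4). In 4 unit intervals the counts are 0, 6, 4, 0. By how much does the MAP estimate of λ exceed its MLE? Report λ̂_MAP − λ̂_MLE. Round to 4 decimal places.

Σxᵢ = 10. Posterior is Gamma(17, 8); MAP = (17−1)/8 = 16/8 ≈ 2.00000.
MLE = x̄ = 10/4 ≈ 2.50000.
Difference = 16/8 − 10/4 = -1/2 ≈ -0.5000.

MAP − MLE = -0.5000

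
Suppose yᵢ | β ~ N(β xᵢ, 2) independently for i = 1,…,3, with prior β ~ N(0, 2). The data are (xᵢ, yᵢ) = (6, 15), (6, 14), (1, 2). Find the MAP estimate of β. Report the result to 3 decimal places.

β̂_MAP = 2.378

log p(β | y) = −Σ(yᵢ − βxᵢ)²/(2·2) − β²/(2·2) + const.
Setting the derivative to zero: Σxᵢ(yᵢ − βxᵢ)/2 − β/2 = 0, so β = Σxᵢyᵢ / (Σxᵢ² + σ²/τ²).
Σxᵢyᵢ = 6·15 + 6·14 + 1·2 = 176; Σxᵢ² = 73; σ²/τ² = 1.
β̂_MAP = 176 / (73 + 1) = 176/74 ≈ 2.378.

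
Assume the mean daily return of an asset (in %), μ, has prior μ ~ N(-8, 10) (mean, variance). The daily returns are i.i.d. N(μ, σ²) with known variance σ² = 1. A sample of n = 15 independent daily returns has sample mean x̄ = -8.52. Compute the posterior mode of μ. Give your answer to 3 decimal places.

n = 15, x̄ = -8.52.
For a Normal prior and Normal likelihood with known variance, the posterior is Normal; its mode equals its mean, the precision-weighted average.
Prior precision 1/σ₀² = 1/10 = 0.1; data precision n/σ² = 15/1 = 15.
μ̂ = (0.1·(-8) + 15·(-8.52)) / (0.1 + 15) = (-128.6)/15.1 = -1286/151 ≈ -8.517.

μ̂_MAP = -8.517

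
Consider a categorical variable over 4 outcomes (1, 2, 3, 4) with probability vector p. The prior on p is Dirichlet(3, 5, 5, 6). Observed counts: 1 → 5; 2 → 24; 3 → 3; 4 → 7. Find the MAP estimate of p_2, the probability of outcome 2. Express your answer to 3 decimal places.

MAP estimate: 0.519

The posterior is Dirichlet(αᵢ + nᵢ) = Dirichlet(8, 29, 8, 13).
For a Dirichlet(a₁,…,a_K) with all aᵢ > 1, the mode has j-th component (aⱼ − 1)/(Σaᵢ − K).
Here Σaᵢ = 58 and K = 4, so p_2 = (29 − 1)/(58 − 4) = 28/54 ≈ 0.519.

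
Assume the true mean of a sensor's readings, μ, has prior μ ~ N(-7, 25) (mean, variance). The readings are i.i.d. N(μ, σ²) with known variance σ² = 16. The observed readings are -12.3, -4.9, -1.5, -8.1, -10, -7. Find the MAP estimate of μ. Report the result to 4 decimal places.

μ̂_MAP = -7.2711

n = 6; x̄ = ((-12.3) + (-4.9) + (-1.5) + (-8.1) + (-10) + (-7))/6 = -43.8/6 = -7.3.
For a Normal prior and Normal likelihood with known variance, the posterior is Normal; its mode equals its mean, the precision-weighted average.
Prior precision 1/σ₀² = 1/25 = 0.04; data precision n/σ² = 6/16 = 0.375.
μ̂ = (0.04·(-7) + 0.375·(-7.3)) / (0.04 + 0.375) = (-3.0175)/0.415 = -1207/166 ≈ -7.2711.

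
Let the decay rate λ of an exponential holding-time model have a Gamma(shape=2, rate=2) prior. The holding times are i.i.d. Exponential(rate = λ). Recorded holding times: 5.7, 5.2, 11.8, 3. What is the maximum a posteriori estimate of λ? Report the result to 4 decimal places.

The Exponential(rate=λ) likelihood is ∝ λ^n e^(−λΣtᵢ). Here n = 4 and Σtᵢ = 5.7 + 5.2 + 11.8 + 3 = 25.7.
Posterior ∝ λe^(−2λ) · λ^4e^(−25.7λ) = λ^5e^(−27.7λ), i.e. Gamma(6, 27.7).
Mode = (a−1)/b = 5/27.7 ≈ 0.1805.

λ̂_MAP = 0.1805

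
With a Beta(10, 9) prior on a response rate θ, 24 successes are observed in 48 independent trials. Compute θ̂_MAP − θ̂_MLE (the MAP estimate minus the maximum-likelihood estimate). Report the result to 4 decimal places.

MAP − MLE = 0.0077

Posterior is Beta(34, 33); MAP = (34−1)/(67−2) = 33/65 ≈ 0.50769.
MLE ignores the prior: θ̂_MLE = k/n = 24/48 ≈ 0.50000.
Difference = 33/65 − 24/48 = 1/130 ≈ 0.0077.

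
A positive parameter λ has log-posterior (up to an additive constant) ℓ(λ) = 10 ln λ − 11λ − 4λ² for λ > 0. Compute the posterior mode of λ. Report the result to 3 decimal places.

ℓ'(λ) = 10/λ − 11 − 8λ. Setting this to zero and multiplying by λ: 8λ² + 11λ − 10 = 0.
λ = (−11 + √(11² + 4·8·10)) / (2·8) = (−11 + √441) / 16 = (−11 + 21)/16 = 5/8.
ℓ''(λ) = −10/λ² − 8 < 0, confirming a maximum.

λ̂_MAP = 0.625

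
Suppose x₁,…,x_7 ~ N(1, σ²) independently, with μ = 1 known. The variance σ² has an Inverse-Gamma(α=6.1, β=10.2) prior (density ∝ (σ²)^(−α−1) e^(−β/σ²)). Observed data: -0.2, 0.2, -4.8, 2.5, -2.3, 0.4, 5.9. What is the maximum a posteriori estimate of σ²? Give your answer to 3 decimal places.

σ̂²_MAP = 4.417

Sum of squared deviations about the known mean: SS = (-0.2−1)² + (0.2−1)² + (-4.8−1)² + (2.5−1)² + (-2.3−1)² + (0.4−1)² + (5.9−1)² = 73.23.
The Normal likelihood contributes (σ²)^(−n/2) exp(−SS/(2σ²)), so the posterior is Inverse-Gamma(α + n/2, β + SS/2) = Inverse-Gamma(9.6, 46.815).
The mode of Inverse-Gamma(a, b) is b/(a+1) = 46.815/10.6 ≈ 4.417.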